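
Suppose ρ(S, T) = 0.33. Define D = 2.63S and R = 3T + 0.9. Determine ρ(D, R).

ρ(D, R) = 0.33

Linear rescalings preserve correlation up to sign; here the slopes 2.63 and 3 have the same sign, so ρ(D, R) = ρ(S, T) = 0.33.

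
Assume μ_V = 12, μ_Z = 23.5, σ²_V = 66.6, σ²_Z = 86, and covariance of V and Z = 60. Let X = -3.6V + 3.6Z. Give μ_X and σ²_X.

μ_X = 41.4, σ²_X = 422.496

μ_X = (-3.6)·μ_V + 3.6·μ_Z = (-3.6)·12 + 3.6·23.5 = 41.4.
σ²_X = a²·σ²_V + b²·σ²_Z + 2ab·covariance of V and Z with a = -3.6, b = 3.6.
= (-3.6)²·66.6 + 3.6²·86 + 2·(-3.6)·3.6·60
= 863.136 + 1114.56 + (-1555.2) = 422.496.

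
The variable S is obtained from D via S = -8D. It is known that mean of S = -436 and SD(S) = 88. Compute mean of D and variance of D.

From S = -8D: mean of S = a·mean of D + b, so mean of D = (mean of S − b)/a = (-436 − 0)/(-8) = 54.5.
variance of S = 88² = 7744.
variance of S = a²·variance of D, so variance of D = 7744/(-8)² = 121.

mean of D = 54.5, variance of D = 121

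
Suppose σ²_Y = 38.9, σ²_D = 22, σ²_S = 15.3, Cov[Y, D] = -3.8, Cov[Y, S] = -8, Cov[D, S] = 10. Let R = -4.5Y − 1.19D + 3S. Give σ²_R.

σ²_R = a²·σ²_Y + b²·σ²_D + c²·σ²_S + 2ab·Cov[Y, D] + 2ac·Cov[Y, S] + 2bc·Cov[D, S], with a = -4.5, b = -1.19, c = 3.
= 787.725 + 31.1542 + 137.7 + (-40.698) + 216 + (-71.4)
= 1060.4812.

σ²_R = 1060.4812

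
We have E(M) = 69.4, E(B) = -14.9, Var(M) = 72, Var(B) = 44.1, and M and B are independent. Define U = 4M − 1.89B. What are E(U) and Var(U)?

E(U) = 305.761, Var(U) = 1309.52961

E(U) = 4·E(M) + (-1.89)·E(B) = 4·69.4 + (-1.89)·(-14.9) = 305.761.
Var(U) = a²·Var(M) + b²·Var(B) + 2ab·Cov[M, B] with a = 4, b = -1.89.
Independence gives Cov[M, B] = 0.
= 4²·72 + (-1.89)²·44.1 + 2·4·(-1.89)·0
= 1152 + 157.52961 + 0 = 1309.52961.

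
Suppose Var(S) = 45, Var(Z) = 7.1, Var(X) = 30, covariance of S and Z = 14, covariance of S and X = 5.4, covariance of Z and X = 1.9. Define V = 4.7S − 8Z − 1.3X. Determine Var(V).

Var(V) = 419.882

Var(V) = a²·Var(S) + b²·Var(Z) + c²·Var(X) + 2ab·covariance of S and Z + 2ac·covariance of S and X + 2bc·covariance of Z and X, with a = 4.7, b = -8, c = -1.3.
= 994.05 + 454.4 + 50.7 + (-1052.8) + (-65.988) + 39.52
= 419.882.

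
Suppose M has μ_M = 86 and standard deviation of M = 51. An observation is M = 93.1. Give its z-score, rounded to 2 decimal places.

z = (M − μ_M) / standard deviation of M = (93.1 − 86) / 51 ≈ 0.14.

z = 0.14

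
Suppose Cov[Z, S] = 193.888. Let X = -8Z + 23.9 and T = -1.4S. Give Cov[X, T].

Cov[X, T] = a·c·Cov[Z, S] = (-8)·(-1.4)·193.888 = 2171.5456. Additive constants drop out.

Cov[X, T] = 2171.5456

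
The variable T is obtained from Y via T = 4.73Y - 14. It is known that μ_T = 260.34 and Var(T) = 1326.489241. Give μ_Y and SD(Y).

μ_Y = 58, SD(Y) = 7.7

From T = 4.73Y - 14: μ_T = a·μ_Y + b, so μ_Y = (μ_T − b)/a = (260.34 − (-14))/4.73 = 58.
SD(T) = √1326.489241 = 36.421.
SD(T) = |a|·SD(Y), so SD(Y) = 36.421/|4.73| = 7.7.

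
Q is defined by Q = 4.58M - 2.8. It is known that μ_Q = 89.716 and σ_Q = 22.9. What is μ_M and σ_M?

From Q = 4.58M - 2.8: μ_Q = a·μ_M + b, so μ_M = (μ_Q − b)/a = (89.716 − (-2.8))/4.58 = 20.2.
σ_Q = |a|·σ_M, so σ_M = 22.9/|4.58| = 5.

μ_M = 20.2, σ_M = 5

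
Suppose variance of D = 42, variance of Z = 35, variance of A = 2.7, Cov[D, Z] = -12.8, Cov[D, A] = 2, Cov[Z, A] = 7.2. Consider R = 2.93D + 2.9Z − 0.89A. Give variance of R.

variance of R = 391.93407

variance of R = a²·variance of D + b²·variance of Z + c²·variance of A + 2ab·Cov[D, Z] + 2ac·Cov[D, A] + 2bc·Cov[Z, A], with a = 2.93, b = 2.9, c = -0.89.
= 360.5658 + 294.35 + 2.13867 + (-217.5232) + (-10.4308) + (-37.1664)
= 391.93407.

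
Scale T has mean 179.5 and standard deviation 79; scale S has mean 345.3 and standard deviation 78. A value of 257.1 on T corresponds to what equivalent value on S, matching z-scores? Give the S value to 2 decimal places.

S = 421.92

z = (257.1 − 179.5)/79 ≈ 0.9823.
S = 345.3 + z·78 = 345.3 + (257.1 − 179.5)·78/79 ≈ 421.92.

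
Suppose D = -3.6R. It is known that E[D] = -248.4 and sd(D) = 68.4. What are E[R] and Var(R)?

E[R] = 69, Var(R) = 361

From D = -3.6R: E[D] = a·E[R] + b, so E[R] = (E[D] − b)/a = (-248.4 − 0)/(-3.6) = 69.
Var(D) = 68.4² = 4678.56.
Var(D) = a²·Var(R), so Var(R) = 4678.56/(-3.6)² = 361.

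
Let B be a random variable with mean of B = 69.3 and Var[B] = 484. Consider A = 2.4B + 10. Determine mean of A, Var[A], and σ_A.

mean of A = 176.32, Var[A] = 2787.84, σ_A = 52.8

A = 2.4B + 10 is linear with a = 2.4, b = 10.
mean of A = a·mean of B + b = 2.4·69.3 + 10 = 176.32.
Var[A] = a²·Var[B] = 2.4²·484 = 2787.84 (the additive constant 10 does not affect variance).
σ_B = √484 = 22.
σ_A = |a|·σ_B = |2.4|·22 = 52.8.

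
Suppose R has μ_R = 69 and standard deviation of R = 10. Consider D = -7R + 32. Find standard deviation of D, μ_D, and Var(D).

standard deviation of D = 70, μ_D = -451, Var(D) = 4900

D = -7R + 32 is linear with a = -7, b = 32.
standard deviation of D = |a|·standard deviation of R = |-7|·10 = 70.
μ_D = a·μ_R + b = (-7)·69 + 32 = -451.
Var(R) = 10² = 100.
Var(D) = a²·Var(R) = (-7)²·100 = 4900 (the additive constant 32 does not affect variance).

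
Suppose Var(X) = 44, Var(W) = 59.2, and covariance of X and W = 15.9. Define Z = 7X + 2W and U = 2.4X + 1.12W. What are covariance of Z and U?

covariance of Z and U = 1072.784

By bilinearity, covariance of Z and U = ac·Var(X) + bd·Var(W) + (ad+bc)·covariance of X and W, with a=7, b=2, c=2.4, d=1.12.
ac·Var(X) = 7·2.4·44 = 739.2
bd·Var(W) = 2·1.12·59.2 = 132.608
(ad+bc)·covariance of X and W = (12.64)·15.9 = 200.976
covariance of Z and U = 739.2 + 132.608 + 200.976 = 1072.784.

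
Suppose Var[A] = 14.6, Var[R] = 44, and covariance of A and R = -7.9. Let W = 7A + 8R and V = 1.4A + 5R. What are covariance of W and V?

covariance of W and V = 1538.1

By bilinearity, covariance of W and V = ac·Var[A] + bd·Var[R] + (ad+bc)·covariance of A and R, with a=7, b=8, c=1.4, d=5.
ac·Var[A] = 7·1.4·14.6 = 143.08
bd·Var[R] = 8·5·44 = 1760
(ad+bc)·covariance of A and R = (46.2)·(-7.9) = -364.98
covariance of W and V = 143.08 + 1760 + (-364.98) = 1538.1.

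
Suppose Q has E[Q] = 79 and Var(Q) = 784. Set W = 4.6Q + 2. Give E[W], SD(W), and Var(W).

E[W] = 365.4, SD(W) = 128.8, Var(W) = 16589.44

W = 4.6Q + 2 is linear with a = 4.6, b = 2.
E[W] = a·E[Q] + b = 4.6·79 + 2 = 365.4.
SD(Q) = √784 = 28.
SD(W) = |a|·SD(Q) = |4.6|·28 = 128.8.
Var(W) = a²·Var(Q) = 4.6²·784 = 16589.44 (the additive constant 2 does not affect variance).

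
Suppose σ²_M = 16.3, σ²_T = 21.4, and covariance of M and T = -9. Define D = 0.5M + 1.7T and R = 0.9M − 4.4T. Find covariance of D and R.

covariance of D and R = -146.707

By bilinearity, covariance of D and R = ac·σ²_M + bd·σ²_T + (ad+bc)·covariance of M and T, with a=0.5, b=1.7, c=0.9, d=-4.4.
ac·σ²_M = 0.5·0.9·16.3 = 7.335
bd·σ²_T = 1.7·(-4.4)·21.4 = -160.072
(ad+bc)·covariance of M and T = (-0.67)·(-9) = 6.03
covariance of D and R = 7.335 + (-160.072) + 6.03 = -146.707.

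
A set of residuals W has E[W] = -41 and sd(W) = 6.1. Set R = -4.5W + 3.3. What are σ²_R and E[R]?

R = -4.5W + 3.3 is linear with a = -4.5, b = 3.3.
σ²_W = 6.1² = 37.21.
σ²_R = a²·σ²_W = (-4.5)²·37.21 = 753.5025 (the additive constant 3.3 does not affect variance).
E[R] = a·E[W] + b = (-4.5)·(-41) + 3.3 = 187.8.

σ²_R = 753.5025, E[R] = 187.8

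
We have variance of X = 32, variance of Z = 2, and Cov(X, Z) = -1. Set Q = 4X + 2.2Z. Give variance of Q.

variance of Q = a²·variance of X + b²·variance of Z + 2ab·Cov(X, Z) with a = 4, b = 2.2.
= 4²·32 + 2.2²·2 + 2·4·2.2·(-1)
= 512 + 9.68 + (-17.6) = 504.08.

variance of Q = 504.08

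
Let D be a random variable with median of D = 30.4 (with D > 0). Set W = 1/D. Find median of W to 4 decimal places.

1/D is monotone on this domain, so median of W = 1/(30.4) ≈ 0.0329.

median of W = 0.0329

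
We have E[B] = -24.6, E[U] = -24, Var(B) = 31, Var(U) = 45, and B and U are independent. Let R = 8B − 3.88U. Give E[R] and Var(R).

E[R] = -103.68, Var(R) = 2661.448

E[R] = 8·E[B] + (-3.88)·E[U] = 8·(-24.6) + (-3.88)·(-24) = -103.68.
Var(R) = a²·Var(B) + b²·Var(U) + 2ab·covariance of B and U with a = 8, b = -3.88.
Independence gives covariance of B and U = 0.
= 8²·31 + (-3.88)²·45 + 2·8·(-3.88)·0
= 1984 + 677.448 + 0 = 2661.448.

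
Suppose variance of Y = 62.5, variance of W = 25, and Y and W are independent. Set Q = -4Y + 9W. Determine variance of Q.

variance of Q = a²·variance of Y + b²·variance of W + 2ab·covariance of Y and W with a = -4, b = 9.
Independence gives covariance of Y and W = 0.
= (-4)²·62.5 + 9²·25 + 2·(-4)·9·0
= 1000 + 2025 + 0 = 3025.

variance of Q = 3025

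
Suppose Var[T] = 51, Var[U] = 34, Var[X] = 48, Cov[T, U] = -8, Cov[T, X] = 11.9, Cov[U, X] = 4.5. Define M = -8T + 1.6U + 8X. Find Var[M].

Var[M] = a²·Var[T] + b²·Var[U] + c²·Var[X] + 2ab·Cov[T, U] + 2ac·Cov[T, X] + 2bc·Cov[U, X], with a = -8, b = 1.6, c = 8.
= 3264 + 87.04 + 3072 + 204.8 + (-1523.2) + 115.2
= 5219.84.

Var[M] = 5219.84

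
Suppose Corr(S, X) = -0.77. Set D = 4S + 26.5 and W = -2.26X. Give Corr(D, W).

Linear rescalings preserve |correlation|; the slopes 4 and -2.26 have opposite signs, so the correlation flips sign: Corr(D, W) = −Corr(S, X) = 0.77.

Corr(D, W) = 0.77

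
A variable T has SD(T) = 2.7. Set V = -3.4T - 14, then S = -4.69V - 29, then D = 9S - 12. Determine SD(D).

SD(D) = 387.4878

SD(V) = |-3.4|·2.7 = 9.18.
SD(S) = |-4.69|·9.18 = 43.0542.
SD(D) = |9|·43.0542 = 387.4878.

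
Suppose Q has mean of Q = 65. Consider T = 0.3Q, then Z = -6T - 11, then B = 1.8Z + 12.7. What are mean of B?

mean of B = -217.7

mean of T = 0.3·65 = 19.5.
mean of Z = (-6)·19.5 + (-11) = -128.
mean of B = 1.8·(-128) + 12.7 = -217.7.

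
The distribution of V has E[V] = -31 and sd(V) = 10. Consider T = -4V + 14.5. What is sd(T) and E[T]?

T = -4V + 14.5 is linear with a = -4, b = 14.5.
sd(T) = |a|·sd(V) = |-4|·10 = 40.
E[T] = a·E[V] + b = (-4)·(-31) + 14.5 = 138.5.

sd(T) = 40, E[T] = 138.5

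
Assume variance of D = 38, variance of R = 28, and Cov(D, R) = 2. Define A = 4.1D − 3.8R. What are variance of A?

variance of A = 980.78

variance of A = a²·variance of D + b²·variance of R + 2ab·Cov(D, R) with a = 4.1, b = -3.8.
= 4.1²·38 + (-3.8)²·28 + 2·4.1·(-3.8)·2
= 638.78 + 404.32 + (-62.32) = 980.78.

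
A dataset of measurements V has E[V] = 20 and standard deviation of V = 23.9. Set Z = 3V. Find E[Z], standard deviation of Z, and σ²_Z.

E[Z] = 60, standard deviation of Z = 71.7, σ²_Z = 5140.89

Z = 3V is linear with a = 3, b = 0.
E[Z] = a·E[V] + b = 3·20 = 60.
standard deviation of Z = |a|·standard deviation of V = |3|·23.9 = 71.7.
σ²_V = 23.9² = 571.21.
σ²_Z = a²·σ²_V = 3²·571.21 = 5140.89.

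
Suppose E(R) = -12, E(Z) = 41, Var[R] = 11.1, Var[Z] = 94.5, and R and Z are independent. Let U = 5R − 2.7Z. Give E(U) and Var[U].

E(U) = 5·E(R) + (-2.7)·E(Z) = 5·(-12) + (-2.7)·41 = -170.7.
Var[U] = a²·Var[R] + b²·Var[Z] + 2ab·Cov[R, Z] with a = 5, b = -2.7.
Independence gives Cov[R, Z] = 0.
= 5²·11.1 + (-2.7)²·94.5 + 2·5·(-2.7)·0
= 277.5 + 688.905 + 0 = 966.405.

E(U) = -170.7, Var[U] = 966.405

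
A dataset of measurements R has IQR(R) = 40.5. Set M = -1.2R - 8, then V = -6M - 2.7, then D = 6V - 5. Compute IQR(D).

IQR(M) = |-1.2|·40.5 = 48.6.
IQR(V) = |-6|·48.6 = 291.6.
IQR(D) = |6|·291.6 = 1749.6.

IQR(D) = 1749.6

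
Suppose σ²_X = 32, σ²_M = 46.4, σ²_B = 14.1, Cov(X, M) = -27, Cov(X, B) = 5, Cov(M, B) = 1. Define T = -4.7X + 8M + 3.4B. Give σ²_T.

σ²_T = a²·σ²_X + b²·σ²_M + c²·σ²_B + 2ab·Cov(X, M) + 2ac·Cov(X, B) + 2bc·Cov(M, B), with a = -4.7, b = 8, c = 3.4.
= 706.88 + 2969.6 + 162.996 + 2030.4 + (-159.8) + 54.4
= 5764.476.

σ²_T = 5764.476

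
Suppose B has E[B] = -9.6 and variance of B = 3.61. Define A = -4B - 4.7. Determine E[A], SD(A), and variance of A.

A = -4B - 4.7 is linear with a = -4, b = -4.7.
E[A] = a·E[B] + b = (-4)·(-9.6) + (-4.7) = 33.7.
SD(B) = √3.61 = 1.9.
SD(A) = |a|·SD(B) = |-4|·1.9 = 7.6.
variance of A = a²·variance of B = (-4)²·3.61 = 57.76 (the additive constant -4.7 does not affect variance).

E[A] = 33.7, SD(A) = 7.6, variance of A = 57.76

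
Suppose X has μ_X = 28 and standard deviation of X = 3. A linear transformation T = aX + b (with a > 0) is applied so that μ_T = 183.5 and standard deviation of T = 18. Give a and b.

a = 6, b = 15.5

standard deviation of T = a·standard deviation of X (a > 0), so a = 18/3 = 6.
μ_T = a·μ_X + b, so b = 183.5 − 6·28 = 15.5.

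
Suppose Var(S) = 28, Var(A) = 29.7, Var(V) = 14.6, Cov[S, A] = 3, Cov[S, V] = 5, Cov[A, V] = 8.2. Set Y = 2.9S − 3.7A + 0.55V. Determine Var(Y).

Var(Y) = 564.6855

Var(Y) = a²·Var(S) + b²·Var(A) + c²·Var(V) + 2ab·Cov[S, A] + 2ac·Cov[S, V] + 2bc·Cov[A, V], with a = 2.9, b = -3.7, c = 0.55.
= 235.48 + 406.593 + 4.4165 + (-64.38) + 15.95 + (-33.374)
= 564.6855.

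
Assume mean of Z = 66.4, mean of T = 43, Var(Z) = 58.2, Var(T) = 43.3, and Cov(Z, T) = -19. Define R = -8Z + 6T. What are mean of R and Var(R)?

mean of R = (-8)·mean of Z + 6·mean of T = (-8)·66.4 + 6·43 = -273.2.
Var(R) = a²·Var(Z) + b²·Var(T) + 2ab·Cov(Z, T) with a = -8, b = 6.
= (-8)²·58.2 + 6²·43.3 + 2·(-8)·6·(-19)
= 3724.8 + 1558.8 + 1824 = 7107.6.

mean of R = -273.2, Var(R) = 7107.6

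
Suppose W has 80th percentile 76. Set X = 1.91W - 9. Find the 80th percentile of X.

80th percentile of X = 136.16

Since a = 1.91 > 0 the transformation is increasing, so the 80th percentile of X = a·(P_{80} of W) + b = 1.91·76 + (-9) = 136.16.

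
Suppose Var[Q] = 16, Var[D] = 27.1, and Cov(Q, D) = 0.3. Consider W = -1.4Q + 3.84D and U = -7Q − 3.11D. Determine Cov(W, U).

By bilinearity, Cov(W, U) = ac·Var[Q] + bd·Var[D] + (ad+bc)·Cov(Q, D), with a=-1.4, b=3.84, c=-7, d=-3.11.
ac·Var[Q] = (-1.4)·(-7)·16 = 156.8
bd·Var[D] = 3.84·(-3.11)·27.1 = -323.63904
(ad+bc)·Cov(Q, D) = (-22.526)·0.3 = -6.7578
Cov(W, U) = 156.8 + (-323.63904) + (-6.7578) = -173.59684.

Cov(W, U) = -173.59684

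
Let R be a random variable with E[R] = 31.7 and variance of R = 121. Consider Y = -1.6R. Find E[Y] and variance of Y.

Y = -1.6R is linear with a = -1.6, b = 0.
E[Y] = a·E[R] + b = (-1.6)·31.7 = -50.72.
variance of Y = a²·variance of R = (-1.6)²·121 = 309.76.

E[Y] = -50.72, variance of Y = 309.76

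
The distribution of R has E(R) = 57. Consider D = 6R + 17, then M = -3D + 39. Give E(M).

E(D) = 6·57 + 17 = 359.
E(M) = (-3)·359 + 39 = -1038.

E(M) = -1038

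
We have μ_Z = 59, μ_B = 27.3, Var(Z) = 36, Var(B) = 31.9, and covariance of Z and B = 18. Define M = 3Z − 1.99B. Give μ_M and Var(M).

μ_M = 3·μ_Z + (-1.99)·μ_B = 3·59 + (-1.99)·27.3 = 122.673.
Var(M) = a²·Var(Z) + b²·Var(B) + 2ab·covariance of Z and B with a = 3, b = -1.99.
= 3²·36 + (-1.99)²·31.9 + 2·3·(-1.99)·18
= 324 + 126.32719 + (-214.92) = 235.40719.

μ_M = 122.673, Var(M) = 235.40719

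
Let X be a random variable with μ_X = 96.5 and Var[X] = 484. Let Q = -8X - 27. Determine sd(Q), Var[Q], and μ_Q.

sd(Q) = 176, Var[Q] = 30976, μ_Q = -799

Q = -8X - 27 is linear with a = -8, b = -27.
sd(X) = √484 = 22.
sd(Q) = |a|·sd(X) = |-8|·22 = 176.
Var[Q] = a²·Var[X] = (-8)²·484 = 30976 (the additive constant -27 does not affect variance).
μ_Q = a·μ_X + b = (-8)·96.5 + (-27) = -799.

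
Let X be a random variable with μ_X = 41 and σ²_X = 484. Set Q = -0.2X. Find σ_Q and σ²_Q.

σ_Q = 4.4, σ²_Q = 19.36

Q = -0.2X is linear with a = -0.2, b = 0.
σ_X = √484 = 22.
σ_Q = |a|·σ_X = |-0.2|·22 = 4.4.
σ²_Q = a²·σ²_X = (-0.2)²·484 = 19.36.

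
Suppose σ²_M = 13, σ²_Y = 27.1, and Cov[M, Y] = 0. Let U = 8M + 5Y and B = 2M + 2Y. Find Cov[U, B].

Cov[U, B] = 479

By bilinearity, Cov[U, B] = ac·σ²_M + bd·σ²_Y + (ad+bc)·Cov[M, Y], with a=8, b=5, c=2, d=2.
ac·σ²_M = 8·2·13 = 208
bd·σ²_Y = 5·2·27.1 = 271
(ad+bc)·Cov[M, Y] = (26)·0 = 0
Cov[U, B] = 208 + 271 + 0 = 479.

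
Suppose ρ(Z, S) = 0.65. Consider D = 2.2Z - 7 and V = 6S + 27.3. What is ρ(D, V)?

ρ(D, V) = 0.65

Linear rescalings preserve correlation up to sign; here the slopes 2.2 and 6 have the same sign, so ρ(D, V) = ρ(Z, S) = 0.65.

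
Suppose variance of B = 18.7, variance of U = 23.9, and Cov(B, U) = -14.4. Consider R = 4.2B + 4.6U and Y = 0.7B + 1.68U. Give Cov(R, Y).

Cov(R, Y) = 91.7028

By bilinearity, Cov(R, Y) = ac·variance of B + bd·variance of U + (ad+bc)·Cov(B, U), with a=4.2, b=4.6, c=0.7, d=1.68.
ac·variance of B = 4.2·0.7·18.7 = 54.978
bd·variance of U = 4.6·1.68·23.9 = 184.6992
(ad+bc)·Cov(B, U) = (10.276)·(-14.4) = -147.9744
Cov(R, Y) = 54.978 + 184.6992 + (-147.9744) = 91.7028.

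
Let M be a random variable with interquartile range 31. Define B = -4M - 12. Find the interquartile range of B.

Under B = aM + b, IQR(B) = |a|·IQR(M) = |-4|·31 = 124 (shifts cancel; spread scales by |a|).

IQR(B) = 124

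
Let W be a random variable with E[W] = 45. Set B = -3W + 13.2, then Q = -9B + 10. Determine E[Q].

E[B] = (-3)·45 + 13.2 = -121.8.
E[Q] = (-9)·(-121.8) + 10 = 1106.2.

E[Q] = 1106.2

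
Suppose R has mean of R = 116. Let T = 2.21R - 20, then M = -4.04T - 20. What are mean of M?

mean of M = -974.8944

mean of T = 2.21·116 + (-20) = 236.36.
mean of M = (-4.04)·236.36 + (-20) = -974.8944.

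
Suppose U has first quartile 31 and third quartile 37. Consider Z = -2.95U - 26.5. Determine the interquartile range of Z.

IQR of U = Q3 − Q1 = 37 − 31 = 6.
Under Z = aU + b, IQR(Z) = |a|·IQR(U) = |-2.95|·6 = 17.7 (shifts cancel; spread scales by |a|).

IQR(Z) = 17.7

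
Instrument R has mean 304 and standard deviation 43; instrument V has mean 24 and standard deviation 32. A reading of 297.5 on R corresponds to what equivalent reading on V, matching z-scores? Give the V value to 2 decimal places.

z = (297.5 − 304)/43 ≈ -0.1512.
V = 24 + z·32 = 24 + (297.5 − 304)·32/43 ≈ 19.16.

V = 19.16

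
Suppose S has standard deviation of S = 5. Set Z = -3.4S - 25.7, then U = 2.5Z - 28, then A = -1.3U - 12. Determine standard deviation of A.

standard deviation of A = 55.25

standard deviation of Z = |-3.4|·5 = 17.
standard deviation of U = |2.5|·17 = 42.5.
standard deviation of A = |-1.3|·42.5 = 55.25.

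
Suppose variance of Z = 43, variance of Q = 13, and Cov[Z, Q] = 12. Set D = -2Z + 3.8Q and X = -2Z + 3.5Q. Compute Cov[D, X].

Cov[D, X] = 169.7

By bilinearity, Cov[D, X] = ac·variance of Z + bd·variance of Q + (ad+bc)·Cov[Z, Q], with a=-2, b=3.8, c=-2, d=3.5.
ac·variance of Z = (-2)·(-2)·43 = 172
bd·variance of Q = 3.8·3.5·13 = 172.9
(ad+bc)·Cov[Z, Q] = (-14.6)·12 = -175.2
Cov[D, X] = 172 + 172.9 + (-175.2) = 169.7.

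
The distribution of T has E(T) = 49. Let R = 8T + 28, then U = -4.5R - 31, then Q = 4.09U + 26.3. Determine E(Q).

E(Q) = -7830.59

E(R) = 8·49 + 28 = 420.
E(U) = (-4.5)·420 + (-31) = -1921.
E(Q) = 4.09·(-1921) + 26.3 = -7830.59.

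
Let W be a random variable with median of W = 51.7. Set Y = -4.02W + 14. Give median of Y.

median of Y = -193.834

A linear map preserves order up to sign, so median of Y = a·median of W + b = (-4.02)·51.7 + 14 = -193.834.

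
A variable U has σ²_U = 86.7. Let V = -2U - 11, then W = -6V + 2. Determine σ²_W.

σ²_V = (-2)²·86.7 = 346.8.
σ²_W = (-6)²·346.8 = 12484.8.

σ²_W = 12484.8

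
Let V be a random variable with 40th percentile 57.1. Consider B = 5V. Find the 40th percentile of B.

40th percentile of B = 285.5

Since a = 5 > 0 the transformation is increasing, so the 40th percentile of B = a·(P_{40} of V) + b = 5·57.1 = 285.5.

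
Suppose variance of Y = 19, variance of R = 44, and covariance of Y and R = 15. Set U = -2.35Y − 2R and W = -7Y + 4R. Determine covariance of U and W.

By bilinearity, covariance of U and W = ac·variance of Y + bd·variance of R + (ad+bc)·covariance of Y and R, with a=-2.35, b=-2, c=-7, d=4.
ac·variance of Y = (-2.35)·(-7)·19 = 312.55
bd·variance of R = (-2)·4·44 = -352
(ad+bc)·covariance of Y and R = (4.6)·15 = 69
covariance of U and W = 312.55 + (-352) + 69 = 29.55.

covariance of U and W = 29.55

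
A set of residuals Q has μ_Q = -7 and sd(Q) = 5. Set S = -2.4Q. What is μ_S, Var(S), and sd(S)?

S = -2.4Q is linear with a = -2.4, b = 0.
μ_S = a·μ_Q + b = (-2.4)·(-7) = 16.8.
Var(Q) = 5² = 25.
Var(S) = a²·Var(Q) = (-2.4)²·25 = 144.
sd(S) = |a|·sd(Q) = |-2.4|·5 = 12.

μ_S = 16.8, Var(S) = 144, sd(S) = 12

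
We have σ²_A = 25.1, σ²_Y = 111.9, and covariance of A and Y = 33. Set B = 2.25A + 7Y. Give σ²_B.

σ²_B = 6649.66875

σ²_B = a²·σ²_A + b²·σ²_Y + 2ab·covariance of A and Y with a = 2.25, b = 7.
= 2.25²·25.1 + 7²·111.9 + 2·2.25·7·33
= 127.06875 + 5483.1 + 1039.5 = 6649.66875.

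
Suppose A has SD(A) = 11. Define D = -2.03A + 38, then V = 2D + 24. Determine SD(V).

SD(D) = |-2.03|·11 = 22.33.
SD(V) = |2|·22.33 = 44.66.

SD(V) = 44.66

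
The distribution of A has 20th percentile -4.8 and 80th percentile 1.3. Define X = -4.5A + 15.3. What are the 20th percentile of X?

Since a = -4.5 < 0 the transformation is decreasing, reversing order: the 20th percentile of X corresponds to the 80th percentile of A.
So P_{20}(X) = a·P_{80}(A) + b = (-4.5)·1.3 + 15.3 = 9.45.

20th percentile of X = 9.45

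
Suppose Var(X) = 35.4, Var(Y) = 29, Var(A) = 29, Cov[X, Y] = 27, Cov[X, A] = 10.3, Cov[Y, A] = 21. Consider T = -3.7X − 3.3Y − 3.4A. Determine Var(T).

Var(T) = a²·Var(X) + b²·Var(Y) + c²·Var(A) + 2ab·Cov[X, Y] + 2ac·Cov[X, A] + 2bc·Cov[Y, A], with a = -3.7, b = -3.3, c = -3.4.
= 484.626 + 315.81 + 335.24 + 659.34 + 259.148 + 471.24
= 2525.404.

Var(T) = 2525.404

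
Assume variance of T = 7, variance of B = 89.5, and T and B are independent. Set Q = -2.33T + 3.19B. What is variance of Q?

variance of Q = 948.76325

variance of Q = a²·variance of T + b²·variance of B + 2ab·Cov(T, B) with a = -2.33, b = 3.19.
Independence gives Cov(T, B) = 0.
= (-2.33)²·7 + 3.19²·89.5 + 2·(-2.33)·3.19·0
= 38.0023 + 910.76095 + 0 = 948.76325.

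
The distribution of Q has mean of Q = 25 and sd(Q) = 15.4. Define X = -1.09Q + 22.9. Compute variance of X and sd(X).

X = -1.09Q + 22.9 is linear with a = -1.09, b = 22.9.
variance of Q = 15.4² = 237.16.
variance of X = a²·variance of Q = (-1.09)²·237.16 = 281.769796 (the additive constant 22.9 does not affect variance).
sd(X) = |a|·sd(Q) = |-1.09|·15.4 = 16.786.

variance of X = 281.769796, sd(X) = 16.786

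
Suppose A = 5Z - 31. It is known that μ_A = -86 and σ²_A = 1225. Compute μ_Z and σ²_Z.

From A = 5Z - 31: μ_A = a·μ_Z + b, so μ_Z = (μ_A − b)/a = (-86 − (-31))/5 = -11.
σ²_A = a²·σ²_Z, so σ²_Z = 1225/5² = 49.

μ_Z = -11, σ²_Z = 49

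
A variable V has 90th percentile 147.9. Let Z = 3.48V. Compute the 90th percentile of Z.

90th percentile of Z = 514.692

Since a = 3.48 > 0 the transformation is increasing, so the 90th percentile of Z = a·(P_{90} of V) + b = 3.48·147.9 = 514.692.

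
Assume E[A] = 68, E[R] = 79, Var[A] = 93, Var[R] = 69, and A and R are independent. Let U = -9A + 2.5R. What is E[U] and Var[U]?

E[U] = (-9)·E[A] + 2.5·E[R] = (-9)·68 + 2.5·79 = -414.5.
Var[U] = a²·Var[A] + b²·Var[R] + 2ab·covariance of A and R with a = -9, b = 2.5.
Independence gives covariance of A and R = 0.
= (-9)²·93 + 2.5²·69 + 2·(-9)·2.5·0
= 7533 + 431.25 + 0 = 7964.25.

E[U] = -414.5, Var[U] = 7964.25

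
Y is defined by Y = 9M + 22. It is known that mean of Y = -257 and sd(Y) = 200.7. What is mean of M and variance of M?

From Y = 9M + 22: mean of Y = a·mean of M + b, so mean of M = (mean of Y − b)/a = (-257 − 22)/9 = -31.
variance of Y = 200.7² = 40280.49.
variance of Y = a²·variance of M, so variance of M = 40280.49/9² = 497.29.

mean of M = -31, variance of M = 497.29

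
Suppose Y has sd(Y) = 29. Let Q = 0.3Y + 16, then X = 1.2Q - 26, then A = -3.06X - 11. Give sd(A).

sd(A) = 31.9464

sd(Q) = |0.3|·29 = 8.7.
sd(X) = |1.2|·8.7 = 10.44.
sd(A) = |-3.06|·10.44 = 31.9464.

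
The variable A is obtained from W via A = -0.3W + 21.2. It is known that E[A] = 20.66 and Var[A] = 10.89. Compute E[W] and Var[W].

From A = -0.3W + 21.2: E[A] = a·E[W] + b, so E[W] = (E[A] − b)/a = (20.66 − 21.2)/(-0.3) = 1.8.
Var[A] = a²·Var[W], so Var[W] = 10.89/(-0.3)² = 121.

E[W] = 1.8, Var[W] = 121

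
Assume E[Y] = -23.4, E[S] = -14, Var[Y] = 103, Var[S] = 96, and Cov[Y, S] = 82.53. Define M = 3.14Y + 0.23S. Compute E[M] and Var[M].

E[M] = 3.14·E[Y] + 0.23·E[S] = 3.14·(-23.4) + 0.23·(-14) = -76.696.
Var[M] = a²·Var[Y] + b²·Var[S] + 2ab·Cov[Y, S] with a = 3.14, b = 0.23.
= 3.14²·103 + 0.23²·96 + 2·3.14·0.23·82.53
= 1015.5388 + 5.0784 + 119.206332 = 1139.823532.

E[M] = -76.696, Var[M] = 1139.823532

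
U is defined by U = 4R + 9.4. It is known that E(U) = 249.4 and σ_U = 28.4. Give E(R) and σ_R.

E(R) = 60, σ_R = 7.1

From U = 4R + 9.4: E(U) = a·E(R) + b, so E(R) = (E(U) − b)/a = (249.4 − 9.4)/4 = 60.
σ_U = |a|·σ_R, so σ_R = 28.4/|4| = 7.1.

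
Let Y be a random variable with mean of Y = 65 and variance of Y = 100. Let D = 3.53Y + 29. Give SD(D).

SD(D) = 35.3

D = 3.53Y + 29 is linear with a = 3.53, b = 29.
SD(Y) = √100 = 10.
SD(D) = |a|·SD(Y) = |3.53|·10 = 35.3.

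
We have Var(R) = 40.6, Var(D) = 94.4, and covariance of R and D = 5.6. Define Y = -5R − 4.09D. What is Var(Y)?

Var(Y) = a²·Var(R) + b²·Var(D) + 2ab·covariance of R and D with a = -5, b = -4.09.
= (-5)²·40.6 + (-4.09)²·94.4 + 2·(-5)·(-4.09)·5.6
= 1015 + 1579.13264 + 229.04 = 2823.17264.

Var(Y) = 2823.17264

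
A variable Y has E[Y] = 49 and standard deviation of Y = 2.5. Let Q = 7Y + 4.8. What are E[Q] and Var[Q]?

E[Q] = 347.8, Var[Q] = 306.25

Q = 7Y + 4.8 is linear with a = 7, b = 4.8.
E[Q] = a·E[Y] + b = 7·49 + 4.8 = 347.8.
Var[Y] = 2.5² = 6.25.
Var[Q] = a²·Var[Y] = 7²·6.25 = 306.25 (the additive constant 4.8 does not affect variance).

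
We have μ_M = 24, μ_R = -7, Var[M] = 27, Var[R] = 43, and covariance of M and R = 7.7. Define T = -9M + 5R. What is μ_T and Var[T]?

μ_T = -251, Var[T] = 2569

μ_T = (-9)·μ_M + 5·μ_R = (-9)·24 + 5·(-7) = -251.
Var[T] = a²·Var[M] + b²·Var[R] + 2ab·covariance of M and R with a = -9, b = 5.
= (-9)²·27 + 5²·43 + 2·(-9)·5·7.7
= 2187 + 1075 + (-693) = 2569.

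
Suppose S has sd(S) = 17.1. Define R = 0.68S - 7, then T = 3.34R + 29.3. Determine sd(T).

sd(T) = 38.83752

sd(R) = |0.68|·17.1 = 11.628.
sd(T) = |3.34|·11.628 = 38.83752.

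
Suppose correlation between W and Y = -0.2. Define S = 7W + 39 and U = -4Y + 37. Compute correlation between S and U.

correlation between S and U = 0.2

Linear rescalings preserve |correlation|; the slopes 7 and -4 have opposite signs, so the correlation flips sign: correlation between S and U = −correlation between W and Y = 0.2.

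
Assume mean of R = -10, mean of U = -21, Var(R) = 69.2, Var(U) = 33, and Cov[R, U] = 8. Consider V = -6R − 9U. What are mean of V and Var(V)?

mean of V = (-6)·mean of R + (-9)·mean of U = (-6)·(-10) + (-9)·(-21) = 249.
Var(V) = a²·Var(R) + b²·Var(U) + 2ab·Cov[R, U] with a = -6, b = -9.
= (-6)²·69.2 + (-9)²·33 + 2·(-6)·(-9)·8
= 2491.2 + 2673 + 864 = 6028.2.

mean of V = 249, Var(V) = 6028.2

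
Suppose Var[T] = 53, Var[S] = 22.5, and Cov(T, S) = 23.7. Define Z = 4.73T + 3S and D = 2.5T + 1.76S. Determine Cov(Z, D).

By bilinearity, Cov(Z, D) = ac·Var[T] + bd·Var[S] + (ad+bc)·Cov(T, S), with a=4.73, b=3, c=2.5, d=1.76.
ac·Var[T] = 4.73·2.5·53 = 626.725
bd·Var[S] = 3·1.76·22.5 = 118.8
(ad+bc)·Cov(T, S) = (15.8248)·23.7 = 375.04776
Cov(Z, D) = 626.725 + 118.8 + 375.04776 = 1120.57276.

Cov(Z, D) = 1120.57276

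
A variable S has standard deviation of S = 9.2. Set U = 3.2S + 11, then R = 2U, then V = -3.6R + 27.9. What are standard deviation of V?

standard deviation of V = 211.968

standard deviation of U = |3.2|·9.2 = 29.44.
standard deviation of R = |2|·29.44 = 58.88.
standard deviation of V = |-3.6|·58.88 = 211.968.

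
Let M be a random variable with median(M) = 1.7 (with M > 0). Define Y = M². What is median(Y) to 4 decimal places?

M² is monotone on this domain, so median(Y) = square(1.7) = 2.89.

median(Y) = 2.89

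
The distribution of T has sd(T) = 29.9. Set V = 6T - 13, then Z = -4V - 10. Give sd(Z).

sd(Z) = 717.6

sd(V) = |6|·29.9 = 179.4.
sd(Z) = |-4|·179.4 = 717.6.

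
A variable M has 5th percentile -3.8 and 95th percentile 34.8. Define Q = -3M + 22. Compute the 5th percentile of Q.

Since a = -3 < 0 the transformation is decreasing, reversing order: the 5th percentile of Q corresponds to the 95th percentile of M.
So P_{5}(Q) = a·P_{95}(M) + b = (-3)·34.8 + 22 = -82.4.

5th percentile of Q = -82.4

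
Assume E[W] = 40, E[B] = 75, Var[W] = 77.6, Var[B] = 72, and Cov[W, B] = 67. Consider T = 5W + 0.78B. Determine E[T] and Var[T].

E[T] = 5·E[W] + 0.78·E[B] = 5·40 + 0.78·75 = 258.5.
Var[T] = a²·Var[W] + b²·Var[B] + 2ab·Cov[W, B] with a = 5, b = 0.78.
= 5²·77.6 + 0.78²·72 + 2·5·0.78·67
= 1940 + 43.8048 + 522.6 = 2506.4048.

E[T] = 258.5, Var[T] = 2506.4048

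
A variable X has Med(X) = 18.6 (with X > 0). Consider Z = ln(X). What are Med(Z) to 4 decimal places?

ln(X) is monotone on this domain, so Med(Z) = ln(18.6) ≈ 2.9232.

Med(Z) = 2.9232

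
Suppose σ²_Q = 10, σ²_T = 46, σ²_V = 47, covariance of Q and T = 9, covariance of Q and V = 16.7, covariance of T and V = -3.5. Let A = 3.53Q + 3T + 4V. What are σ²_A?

σ²_A = a²·σ²_Q + b²·σ²_T + c²·σ²_V + 2ab·covariance of Q and T + 2ac·covariance of Q and V + 2bc·covariance of T and V, with a = 3.53, b = 3, c = 4.
= 124.609 + 414 + 752 + 190.62 + 471.608 + (-84)
= 1868.837.

σ²_A = 1868.837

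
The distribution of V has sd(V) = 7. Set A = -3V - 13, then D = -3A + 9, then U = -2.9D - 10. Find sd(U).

sd(U) = 182.7

sd(A) = |-3|·7 = 21.
sd(D) = |-3|·21 = 63.
sd(U) = |-2.9|·63 = 182.7.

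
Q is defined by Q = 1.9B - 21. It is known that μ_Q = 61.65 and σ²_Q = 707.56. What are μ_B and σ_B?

μ_B = 43.5, σ_B = 14

From Q = 1.9B - 21: μ_Q = a·μ_B + b, so μ_B = (μ_Q − b)/a = (61.65 − (-21))/1.9 = 43.5.
σ_Q = √707.56 = 26.6.
σ_Q = |a|·σ_B, so σ_B = 26.6/|1.9| = 14.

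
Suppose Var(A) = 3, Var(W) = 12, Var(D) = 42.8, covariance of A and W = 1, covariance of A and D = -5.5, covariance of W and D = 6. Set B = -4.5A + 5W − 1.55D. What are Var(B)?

Var(B) = a²·Var(A) + b²·Var(W) + c²·Var(D) + 2ab·covariance of A and W + 2ac·covariance of A and D + 2bc·covariance of W and D, with a = -4.5, b = 5, c = -1.55.
= 60.75 + 300 + 102.827 + (-45) + (-76.725) + (-93)
= 248.852.

Var(B) = 248.852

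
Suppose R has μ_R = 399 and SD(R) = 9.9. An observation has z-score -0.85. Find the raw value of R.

R = 390.585

R = μ_R + z·SD(R) = 399 + (-0.85)·9.9 = 390.585.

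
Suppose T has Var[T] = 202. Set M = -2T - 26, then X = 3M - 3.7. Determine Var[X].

Var[X] = 7272

Var[M] = (-2)²·202 = 808.
Var[X] = 3²·808 = 7272.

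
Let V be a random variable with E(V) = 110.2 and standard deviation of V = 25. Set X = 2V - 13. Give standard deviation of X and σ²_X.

standard deviation of X = 50, σ²_X = 2500

X = 2V - 13 is linear with a = 2, b = -13.
standard deviation of X = |a|·standard deviation of V = |2|·25 = 50.
σ²_V = 25² = 625.
σ²_X = a²·σ²_V = 2²·625 = 2500 (the additive constant -13 does not affect variance).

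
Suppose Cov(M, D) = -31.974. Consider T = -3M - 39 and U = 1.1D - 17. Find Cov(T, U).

Cov(T, U) = 105.5142

Cov(T, U) = a·c·Cov(M, D) = (-3)·1.1·(-31.974) = 105.5142. Additive constants drop out.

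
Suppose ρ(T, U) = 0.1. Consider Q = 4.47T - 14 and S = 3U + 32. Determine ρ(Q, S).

ρ(Q, S) = 0.1

Linear rescalings preserve correlation up to sign; here the slopes 4.47 and 3 have the same sign, so ρ(Q, S) = ρ(T, U) = 0.1.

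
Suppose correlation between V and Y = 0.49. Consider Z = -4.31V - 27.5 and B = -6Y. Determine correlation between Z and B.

Linear rescalings preserve correlation up to sign; here the slopes -4.31 and -6 have the same sign, so correlation between Z and B = correlation between V and Y = 0.49.

correlation between Z and B = 0.49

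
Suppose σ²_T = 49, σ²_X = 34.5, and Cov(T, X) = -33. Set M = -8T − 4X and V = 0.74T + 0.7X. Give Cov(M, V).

By bilinearity, Cov(M, V) = ac·σ²_T + bd·σ²_X + (ad+bc)·Cov(T, X), with a=-8, b=-4, c=0.74, d=0.7.
ac·σ²_T = (-8)·0.74·49 = -290.08
bd·σ²_X = (-4)·0.7·34.5 = -96.6
(ad+bc)·Cov(T, X) = (-8.56)·(-33) = 282.48
Cov(M, V) = -290.08 + (-96.6) + 282.48 = -104.2.

Cov(M, V) = -104.2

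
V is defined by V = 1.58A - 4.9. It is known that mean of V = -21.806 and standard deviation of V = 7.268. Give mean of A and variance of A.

mean of A = -10.7, variance of A = 21.16

From V = 1.58A - 4.9: mean of V = a·mean of A + b, so mean of A = (mean of V − b)/a = (-21.806 − (-4.9))/1.58 = -10.7.
variance of V = 7.268² = 52.823824.
variance of V = a²·variance of A, so variance of A = 52.823824/1.58² = 21.16.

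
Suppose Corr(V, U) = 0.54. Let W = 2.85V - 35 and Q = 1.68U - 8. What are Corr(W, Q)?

Linear rescalings preserve correlation up to sign; here the slopes 2.85 and 1.68 have the same sign, so Corr(W, Q) = Corr(V, U) = 0.54.

Corr(W, Q) = 0.54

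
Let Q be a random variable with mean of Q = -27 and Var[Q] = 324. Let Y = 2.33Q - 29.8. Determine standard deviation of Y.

Y = 2.33Q - 29.8 is linear with a = 2.33, b = -29.8.
standard deviation of Q = √324 = 18.
standard deviation of Y = |a|·standard deviation of Q = |2.33|·18 = 41.94.

standard deviation of Y = 41.94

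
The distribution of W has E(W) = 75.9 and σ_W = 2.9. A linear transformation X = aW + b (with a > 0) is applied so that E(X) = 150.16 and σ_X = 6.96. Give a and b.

a = 2.4, b = -32

σ_X = a·σ_W (a > 0), so a = 6.96/2.9 = 2.4.
E(X) = a·E(W) + b, so b = 150.16 − 2.4·75.9 = -32.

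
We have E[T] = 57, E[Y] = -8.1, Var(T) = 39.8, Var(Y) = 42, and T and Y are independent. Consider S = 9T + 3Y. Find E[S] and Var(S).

E[S] = 9·E[T] + 3·E[Y] = 9·57 + 3·(-8.1) = 488.7.
Var(S) = a²·Var(T) + b²·Var(Y) + 2ab·Cov[T, Y] with a = 9, b = 3.
Independence gives Cov[T, Y] = 0.
= 9²·39.8 + 3²·42 + 2·9·3·0
= 3223.8 + 378 + 0 = 3601.8.

E[S] = 488.7, Var(S) = 3601.8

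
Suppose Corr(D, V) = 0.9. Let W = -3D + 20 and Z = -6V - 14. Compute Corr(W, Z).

Corr(W, Z) = 0.9

Linear rescalings preserve correlation up to sign; here the slopes -3 and -6 have the same sign, so Corr(W, Z) = Corr(D, V) = 0.9.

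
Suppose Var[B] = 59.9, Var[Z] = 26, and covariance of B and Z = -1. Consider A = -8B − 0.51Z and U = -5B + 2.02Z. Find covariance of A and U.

covariance of A and U = 2382.8248

By bilinearity, covariance of A and U = ac·Var[B] + bd·Var[Z] + (ad+bc)·covariance of B and Z, with a=-8, b=-0.51, c=-5, d=2.02.
ac·Var[B] = (-8)·(-5)·59.9 = 2396
bd·Var[Z] = (-0.51)·2.02·26 = -26.7852
(ad+bc)·covariance of B and Z = (-13.61)·(-1) = 13.61
covariance of A and U = 2396 + (-26.7852) + 13.61 = 2382.8248.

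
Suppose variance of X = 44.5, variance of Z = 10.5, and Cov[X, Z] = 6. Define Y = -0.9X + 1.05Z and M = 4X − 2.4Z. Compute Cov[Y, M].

Cov[Y, M] = -148.5

By bilinearity, Cov[Y, M] = ac·variance of X + bd·variance of Z + (ad+bc)·Cov[X, Z], with a=-0.9, b=1.05, c=4, d=-2.4.
ac·variance of X = (-0.9)·4·44.5 = -160.2
bd·variance of Z = 1.05·(-2.4)·10.5 = -26.46
(ad+bc)·Cov[X, Z] = (6.36)·6 = 38.16
Cov[Y, M] = -160.2 + (-26.46) + 38.16 = -148.5.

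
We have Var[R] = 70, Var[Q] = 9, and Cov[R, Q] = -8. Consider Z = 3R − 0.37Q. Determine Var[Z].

Var[Z] = 648.9921

Var[Z] = a²·Var[R] + b²·Var[Q] + 2ab·Cov[R, Q] with a = 3, b = -0.37.
= 3²·70 + (-0.37)²·9 + 2·3·(-0.37)·(-8)
= 630 + 1.2321 + 17.76 = 648.9921.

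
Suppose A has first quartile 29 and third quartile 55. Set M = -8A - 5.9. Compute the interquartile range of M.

IQR of A = Q3 − Q1 = 55 − 29 = 26.
Under M = aA + b, IQR(M) = |a|·IQR(A) = |-8|·26 = 208 (shifts cancel; spread scales by |a|).

IQR(M) = 208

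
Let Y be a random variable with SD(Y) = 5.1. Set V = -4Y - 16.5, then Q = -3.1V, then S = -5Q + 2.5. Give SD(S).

SD(V) = |-4|·5.1 = 20.4.
SD(Q) = |-3.1|·20.4 = 63.24.
SD(S) = |-5|·63.24 = 316.2.

SD(S) = 316.2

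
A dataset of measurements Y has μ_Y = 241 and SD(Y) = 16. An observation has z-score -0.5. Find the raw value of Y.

Y = 233

Y = μ_Y + z·SD(Y) = 241 + (-0.5)·16 = 233.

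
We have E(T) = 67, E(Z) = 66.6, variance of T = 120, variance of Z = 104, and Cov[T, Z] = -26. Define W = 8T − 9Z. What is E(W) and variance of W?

E(W) = 8·E(T) + (-9)·E(Z) = 8·67 + (-9)·66.6 = -63.4.
variance of W = a²·variance of T + b²·variance of Z + 2ab·Cov[T, Z] with a = 8, b = -9.
= 8²·120 + (-9)²·104 + 2·8·(-9)·(-26)
= 7680 + 8424 + 3744 = 19848.

E(W) = -63.4, variance of W = 19848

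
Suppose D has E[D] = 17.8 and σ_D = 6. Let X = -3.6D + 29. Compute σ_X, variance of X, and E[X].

X = -3.6D + 29 is linear with a = -3.6, b = 29.
σ_X = |a|·σ_D = |-3.6|·6 = 21.6.
variance of D = 6² = 36.
variance of X = a²·variance of D = (-3.6)²·36 = 466.56 (the additive constant 29 does not affect variance).
E[X] = a·E[D] + b = (-3.6)·17.8 + 29 = -35.08.

σ_X = 21.6, variance of X = 466.56, E[X] = -35.08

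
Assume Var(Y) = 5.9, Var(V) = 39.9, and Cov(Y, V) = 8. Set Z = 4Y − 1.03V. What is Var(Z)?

Var(Z) = 70.80991

Var(Z) = a²·Var(Y) + b²·Var(V) + 2ab·Cov(Y, V) with a = 4, b = -1.03.
= 4²·5.9 + (-1.03)²·39.9 + 2·4·(-1.03)·8
= 94.4 + 42.32991 + (-65.92) = 70.80991.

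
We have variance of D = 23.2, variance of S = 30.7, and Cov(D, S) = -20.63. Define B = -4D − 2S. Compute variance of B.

variance of B = 163.92

variance of B = a²·variance of D + b²·variance of S + 2ab·Cov(D, S) with a = -4, b = -2.
= (-4)²·23.2 + (-2)²·30.7 + 2·(-4)·(-2)·(-20.63)
= 371.2 + 122.8 + (-330.08) = 163.92.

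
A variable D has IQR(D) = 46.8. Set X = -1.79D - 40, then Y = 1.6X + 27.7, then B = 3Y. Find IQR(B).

IQR(B) = 402.1056

IQR(X) = |-1.79|·46.8 = 83.772.
IQR(Y) = |1.6|·83.772 = 134.0352.
IQR(B) = |3|·134.0352 = 402.1056.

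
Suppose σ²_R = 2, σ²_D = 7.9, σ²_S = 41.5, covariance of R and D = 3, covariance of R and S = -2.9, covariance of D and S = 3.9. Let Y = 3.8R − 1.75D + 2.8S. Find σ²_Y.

σ²_Y = 238.60175

σ²_Y = a²·σ²_R + b²·σ²_D + c²·σ²_S + 2ab·covariance of R and D + 2ac·covariance of R and S + 2bc·covariance of D and S, with a = 3.8, b = -1.75, c = 2.8.
= 28.88 + 24.19375 + 325.36 + (-39.9) + (-61.712) + (-38.22)
= 238.60175.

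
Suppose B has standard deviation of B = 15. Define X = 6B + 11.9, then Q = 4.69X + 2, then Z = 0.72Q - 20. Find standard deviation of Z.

standard deviation of Z = 303.912

standard deviation of X = |6|·15 = 90.
standard deviation of Q = |4.69|·90 = 422.1.
standard deviation of Z = |0.72|·422.1 = 303.912.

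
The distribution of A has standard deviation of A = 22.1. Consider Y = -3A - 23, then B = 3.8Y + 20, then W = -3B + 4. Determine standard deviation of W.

standard deviation of W = 755.82

standard deviation of Y = |-3|·22.1 = 66.3.
standard deviation of B = |3.8|·66.3 = 251.94.
standard deviation of W = |-3|·251.94 = 755.82.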